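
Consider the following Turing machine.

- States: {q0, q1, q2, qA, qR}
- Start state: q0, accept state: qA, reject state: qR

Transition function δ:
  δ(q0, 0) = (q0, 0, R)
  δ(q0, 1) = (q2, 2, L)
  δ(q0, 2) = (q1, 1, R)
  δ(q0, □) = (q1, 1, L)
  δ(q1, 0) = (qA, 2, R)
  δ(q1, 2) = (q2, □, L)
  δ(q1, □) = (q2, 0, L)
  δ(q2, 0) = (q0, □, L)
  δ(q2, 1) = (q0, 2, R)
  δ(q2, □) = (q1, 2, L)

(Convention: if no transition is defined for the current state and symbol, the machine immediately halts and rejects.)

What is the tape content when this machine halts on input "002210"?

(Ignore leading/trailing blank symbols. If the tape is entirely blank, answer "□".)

Execution trace:
Initial: [q0]002210
Step 1: δ(q0, 0) = (q0, 0, R) → 0[q0]02210
Step 2: δ(q0, 0) = (q0, 0, R) → 00[q0]2210
Step 3: δ(q0, 2) = (q1, 1, R) → 001[q1]210
Step 4: δ(q1, 2) = (q2, □, L) → 00[q2]1□10
Step 5: δ(q2, 1) = (q0, 2, R) → 002[q0]□10
Step 6: δ(q0, □) = (q1, 1, L) → 00[q1]2110
Step 7: δ(q1, 2) = (q2, □, L) → 0[q2]0□110
Step 8: δ(q2, 0) = (q0, □, L) → [q0]0□□110
Step 9: δ(q0, 0) = (q0, 0, R) → 0[q0]□□110
Step 10: δ(q0, □) = (q1, 1, L) → [q1]01□110
Step 11: δ(q1, 0) = (qA, 2, R) → 2[qA]1□110

The machine reaches the accept state qA and halts.

Final tape (ignoring leading/trailing blanks): 21□110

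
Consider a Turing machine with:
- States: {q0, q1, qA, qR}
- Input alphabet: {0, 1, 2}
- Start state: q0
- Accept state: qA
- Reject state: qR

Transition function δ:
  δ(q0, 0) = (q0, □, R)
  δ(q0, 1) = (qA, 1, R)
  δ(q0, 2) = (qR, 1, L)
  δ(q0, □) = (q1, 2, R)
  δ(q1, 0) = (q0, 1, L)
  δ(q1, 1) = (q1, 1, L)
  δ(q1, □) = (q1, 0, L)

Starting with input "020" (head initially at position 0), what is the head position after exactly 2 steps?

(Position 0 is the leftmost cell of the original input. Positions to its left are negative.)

Execution trace (head position shown):
Step 0: [q0]020  (head at position 0)
Step 1: move right → □[q0]20  (head at position 1)
Step 2: move left → [qR]□10  (head at position 0)

After 2 steps, the head is at position 0.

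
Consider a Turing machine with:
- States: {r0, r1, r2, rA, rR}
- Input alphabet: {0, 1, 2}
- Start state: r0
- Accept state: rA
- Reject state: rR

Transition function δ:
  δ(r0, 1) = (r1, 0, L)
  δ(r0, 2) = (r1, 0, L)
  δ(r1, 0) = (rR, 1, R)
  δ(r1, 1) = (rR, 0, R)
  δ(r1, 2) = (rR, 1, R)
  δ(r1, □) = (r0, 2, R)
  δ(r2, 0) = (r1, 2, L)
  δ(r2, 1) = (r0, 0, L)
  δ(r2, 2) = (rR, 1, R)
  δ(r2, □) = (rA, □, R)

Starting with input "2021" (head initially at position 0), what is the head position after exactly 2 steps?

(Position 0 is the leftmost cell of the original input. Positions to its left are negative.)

Execution trace (head position shown):
Step 0: [r0]2021  (head at position 0)
Step 1: move left → [r1]□0021  (head at position -1)
Step 2: move right → 2[r0]0021  (head at position 0)

After 2 steps, the head is at position 0.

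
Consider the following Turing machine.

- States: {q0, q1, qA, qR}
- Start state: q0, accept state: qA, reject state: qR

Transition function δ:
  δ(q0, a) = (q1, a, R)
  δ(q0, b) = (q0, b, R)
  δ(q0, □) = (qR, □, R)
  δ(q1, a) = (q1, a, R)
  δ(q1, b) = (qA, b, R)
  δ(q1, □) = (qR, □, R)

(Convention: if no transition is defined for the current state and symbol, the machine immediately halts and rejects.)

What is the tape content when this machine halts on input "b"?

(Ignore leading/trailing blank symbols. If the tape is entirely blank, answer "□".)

Execution trace:
Initial: [q0]b
Step 1: δ(q0, b) = (q0, b, R) → b[q0]□
Step 2: δ(q0, □) = (qR, □, R) → b□[qR]□

The machine reaches the reject state qR and halts.

Final tape (ignoring leading/trailing blanks): b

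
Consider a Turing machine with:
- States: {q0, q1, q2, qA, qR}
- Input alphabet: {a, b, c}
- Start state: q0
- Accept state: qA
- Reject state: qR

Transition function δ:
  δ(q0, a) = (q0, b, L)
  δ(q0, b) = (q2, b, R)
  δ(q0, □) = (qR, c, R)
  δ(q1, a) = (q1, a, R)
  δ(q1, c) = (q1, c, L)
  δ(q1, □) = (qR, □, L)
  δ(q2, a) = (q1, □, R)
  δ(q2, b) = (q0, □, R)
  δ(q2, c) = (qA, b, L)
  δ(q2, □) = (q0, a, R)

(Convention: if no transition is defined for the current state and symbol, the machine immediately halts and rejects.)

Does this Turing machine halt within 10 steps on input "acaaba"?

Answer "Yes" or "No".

Execution trace:
Initial: [q0]acaaba
Step 1: δ(q0, a) = (q0, b, L) → [q0]□bcaaba
Step 2: δ(q0, □) = (qR, c, R) → c[qR]bcaaba

The machine reaches the reject state qR and halts.
The machine halted after 2 steps (within the 10-step bound).

Answer: Yes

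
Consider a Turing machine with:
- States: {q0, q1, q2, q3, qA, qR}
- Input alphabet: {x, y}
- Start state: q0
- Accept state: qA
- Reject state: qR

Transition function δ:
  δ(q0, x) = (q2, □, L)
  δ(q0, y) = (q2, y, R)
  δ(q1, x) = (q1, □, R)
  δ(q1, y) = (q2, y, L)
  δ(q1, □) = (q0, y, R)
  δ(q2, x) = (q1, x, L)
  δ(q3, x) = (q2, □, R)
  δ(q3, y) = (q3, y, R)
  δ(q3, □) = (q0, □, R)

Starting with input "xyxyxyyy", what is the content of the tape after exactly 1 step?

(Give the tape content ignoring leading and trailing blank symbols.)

Execution trace:
Initial: [q0]xyxyxyyy
Step 1: δ(q0, x) = (q2, □, L) → [q2]□□yxyxyyy

No transition is defined for δ(q2, □). By convention the machine halts and rejects.

After 1 step, the tape (ignoring leading/trailing blanks) is: yxyxyyy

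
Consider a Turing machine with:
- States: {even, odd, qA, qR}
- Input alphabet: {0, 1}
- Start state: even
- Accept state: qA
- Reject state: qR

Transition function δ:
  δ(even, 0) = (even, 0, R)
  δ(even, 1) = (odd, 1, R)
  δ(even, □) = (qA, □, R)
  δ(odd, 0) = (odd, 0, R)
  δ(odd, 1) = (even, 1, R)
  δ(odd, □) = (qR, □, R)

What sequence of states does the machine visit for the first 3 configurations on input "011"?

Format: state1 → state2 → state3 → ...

Execution trace:
Initial: [even]011
Step 1: δ(even, 0) = (even, 0, R) → 0[even]11
Step 2: δ(even, 1) = (odd, 1, R) → 01[odd]1

State sequence: even → even → odd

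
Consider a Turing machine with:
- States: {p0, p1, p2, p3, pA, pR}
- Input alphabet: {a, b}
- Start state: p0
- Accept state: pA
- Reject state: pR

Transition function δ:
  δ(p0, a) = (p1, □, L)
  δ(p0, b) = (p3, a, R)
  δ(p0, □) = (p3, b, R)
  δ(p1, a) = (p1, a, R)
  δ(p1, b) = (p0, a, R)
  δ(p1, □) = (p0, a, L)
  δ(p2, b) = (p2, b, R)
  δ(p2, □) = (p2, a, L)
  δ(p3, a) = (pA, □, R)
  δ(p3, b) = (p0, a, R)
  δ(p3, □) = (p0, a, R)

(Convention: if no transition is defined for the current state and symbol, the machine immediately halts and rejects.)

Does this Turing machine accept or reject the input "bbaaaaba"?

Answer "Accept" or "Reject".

Execution trace:
Initial: [p0]bbaaaaba
Step 1: δ(p0, b) = (p3, a, R) → a[p3]baaaaba
Step 2: δ(p3, b) = (p0, a, R) → aa[p0]aaaaba
Step 3: δ(p0, a) = (p1, □, L) → a[p1]a□aaaba
Step 4: δ(p1, a) = (p1, a, R) → aa[p1]□aaaba
Step 5: δ(p1, □) = (p0, a, L) → a[p0]aaaaaba
Step 6: δ(p0, a) = (p1, □, L) → [p1]a□aaaaba
Step 7: δ(p1, a) = (p1, a, R) → a[p1]□aaaaba
Step 8: δ(p1, □) = (p0, a, L) → [p0]aaaaaaba
Step 9: δ(p0, a) = (p1, □, L) → [p1]□□aaaaaba
Step 10: δ(p1, □) = (p0, a, L) → [p0]□a□aaaaaba
Step 11: δ(p0, □) = (p3, b, R) → b[p3]a□aaaaaba
Step 12: δ(p3, a) = (pA, □, R) → b□[pA]□aaaaaba

The machine reaches the accept state pA and halts.

Answer: Accept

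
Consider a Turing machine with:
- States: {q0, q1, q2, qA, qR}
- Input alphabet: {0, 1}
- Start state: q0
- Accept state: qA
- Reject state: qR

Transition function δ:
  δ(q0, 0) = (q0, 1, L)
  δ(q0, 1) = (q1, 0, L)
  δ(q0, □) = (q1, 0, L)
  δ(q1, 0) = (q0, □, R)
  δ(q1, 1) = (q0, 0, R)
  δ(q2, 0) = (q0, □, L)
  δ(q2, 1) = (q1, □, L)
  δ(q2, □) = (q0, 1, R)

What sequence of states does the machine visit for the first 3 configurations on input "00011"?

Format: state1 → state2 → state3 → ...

Execution trace:
Initial: [q0]00011
Step 1: δ(q0, 0) = (q0, 1, L) → [q0]□10011
Step 2: δ(q0, □) = (q1, 0, L) → [q1]□010011

No transition is defined for δ(q1, □). By convention the machine halts and rejects.

State sequence: q0 → q0 → q1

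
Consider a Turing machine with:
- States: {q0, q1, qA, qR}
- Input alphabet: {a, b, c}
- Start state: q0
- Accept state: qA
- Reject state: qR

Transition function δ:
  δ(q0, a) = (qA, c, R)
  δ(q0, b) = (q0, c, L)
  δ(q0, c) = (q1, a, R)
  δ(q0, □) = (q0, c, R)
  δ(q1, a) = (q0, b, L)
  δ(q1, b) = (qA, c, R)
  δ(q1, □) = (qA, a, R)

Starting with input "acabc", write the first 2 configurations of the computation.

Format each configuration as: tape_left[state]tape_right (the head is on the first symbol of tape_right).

Transitions applied:
Step 1: δ(q0, a) = (qA, c, R)

The first 2 configurations are:
[q0]acabc ⊢ c[qA]cabc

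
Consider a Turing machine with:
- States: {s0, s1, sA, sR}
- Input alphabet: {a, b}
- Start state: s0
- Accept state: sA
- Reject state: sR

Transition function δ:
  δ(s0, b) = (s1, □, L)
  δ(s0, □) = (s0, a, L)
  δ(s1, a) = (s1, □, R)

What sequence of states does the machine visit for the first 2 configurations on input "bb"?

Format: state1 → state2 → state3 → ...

Execution trace:
Initial: [s0]bb
Step 1: δ(s0, b) = (s1, □, L) → [s1]□□b

No transition is defined for δ(s1, □). By convention the machine halts and rejects.

State sequence: s0 → s1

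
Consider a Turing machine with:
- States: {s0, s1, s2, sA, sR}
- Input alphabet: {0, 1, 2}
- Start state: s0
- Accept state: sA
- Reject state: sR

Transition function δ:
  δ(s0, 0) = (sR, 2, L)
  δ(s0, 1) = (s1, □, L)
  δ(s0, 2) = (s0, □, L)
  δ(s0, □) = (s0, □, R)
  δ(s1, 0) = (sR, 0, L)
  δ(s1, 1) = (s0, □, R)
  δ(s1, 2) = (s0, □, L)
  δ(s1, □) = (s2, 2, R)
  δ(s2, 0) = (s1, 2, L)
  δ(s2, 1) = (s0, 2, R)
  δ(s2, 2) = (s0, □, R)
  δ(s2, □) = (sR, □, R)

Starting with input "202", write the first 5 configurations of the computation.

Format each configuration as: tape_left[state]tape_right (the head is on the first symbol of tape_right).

Transitions applied:
Step 1: δ(s0, 2) = (s0, □, L)
Step 2: δ(s0, □) = (s0, □, R)
Step 3: δ(s0, □) = (s0, □, R)
Step 4: δ(s0, 0) = (sR, 2, L)

The first 5 configurations are:
[s0]202 ⊢ [s0]□□02 ⊢ □[s0]□02 ⊢ □□[s0]02 ⊢ □[sR]□22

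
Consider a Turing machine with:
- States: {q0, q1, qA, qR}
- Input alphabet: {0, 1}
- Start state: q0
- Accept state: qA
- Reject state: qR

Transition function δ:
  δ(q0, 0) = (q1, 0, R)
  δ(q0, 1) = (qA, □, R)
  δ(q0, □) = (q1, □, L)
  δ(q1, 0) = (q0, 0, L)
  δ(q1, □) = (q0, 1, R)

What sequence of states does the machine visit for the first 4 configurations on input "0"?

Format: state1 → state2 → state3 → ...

Execution trace:
Initial: [q0]0
Step 1: δ(q0, 0) = (q1, 0, R) → 0[q1]□
Step 2: δ(q1, □) = (q0, 1, R) → 01[q0]□
Step 3: δ(q0, □) = (q1, □, L) → 0[q1]1□

No transition is defined for δ(q1, 1). By convention the machine halts and rejects.

State sequence: q0 → q1 → q0 → q1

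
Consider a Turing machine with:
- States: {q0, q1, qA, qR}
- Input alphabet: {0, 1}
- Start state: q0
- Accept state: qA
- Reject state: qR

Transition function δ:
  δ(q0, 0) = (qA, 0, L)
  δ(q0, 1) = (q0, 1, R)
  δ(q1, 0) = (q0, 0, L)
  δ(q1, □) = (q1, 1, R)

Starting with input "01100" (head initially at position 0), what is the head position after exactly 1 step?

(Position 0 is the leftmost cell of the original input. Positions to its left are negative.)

Execution trace (head position shown):
Step 0: [q0]01100  (head at position 0)
Step 1: move left → [qA]□01100  (head at position -1)

After 1 step, the head is at position -1.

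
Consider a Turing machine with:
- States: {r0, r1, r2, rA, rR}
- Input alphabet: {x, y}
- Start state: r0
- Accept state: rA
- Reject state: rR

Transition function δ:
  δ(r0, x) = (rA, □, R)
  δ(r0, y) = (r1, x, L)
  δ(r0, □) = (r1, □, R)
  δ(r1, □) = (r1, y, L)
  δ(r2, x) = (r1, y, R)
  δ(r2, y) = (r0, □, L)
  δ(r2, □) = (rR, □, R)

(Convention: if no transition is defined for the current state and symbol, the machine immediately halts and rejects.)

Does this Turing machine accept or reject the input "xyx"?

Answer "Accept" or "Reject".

Execution trace:
Initial: [r0]xyx
Step 1: δ(r0, x) = (rA, □, R) → □[rA]yx

The machine reaches the accept state rA and halts.

Answer: Accept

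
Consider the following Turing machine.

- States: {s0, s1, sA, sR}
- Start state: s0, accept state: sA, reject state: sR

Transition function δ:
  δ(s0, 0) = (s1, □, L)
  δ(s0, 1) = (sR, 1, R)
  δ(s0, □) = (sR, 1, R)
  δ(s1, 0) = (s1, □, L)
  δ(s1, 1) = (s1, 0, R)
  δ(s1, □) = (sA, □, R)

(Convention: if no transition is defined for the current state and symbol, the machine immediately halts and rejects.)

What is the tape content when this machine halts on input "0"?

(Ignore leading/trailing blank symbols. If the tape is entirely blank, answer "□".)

Execution trace:
Initial: [s0]0
Step 1: δ(s0, 0) = (s1, □, L) → [s1]□□
Step 2: δ(s1, □) = (sA, □, R) → □[sA]□

The machine reaches the accept state sA and halts.

Final tape (ignoring leading/trailing blanks): □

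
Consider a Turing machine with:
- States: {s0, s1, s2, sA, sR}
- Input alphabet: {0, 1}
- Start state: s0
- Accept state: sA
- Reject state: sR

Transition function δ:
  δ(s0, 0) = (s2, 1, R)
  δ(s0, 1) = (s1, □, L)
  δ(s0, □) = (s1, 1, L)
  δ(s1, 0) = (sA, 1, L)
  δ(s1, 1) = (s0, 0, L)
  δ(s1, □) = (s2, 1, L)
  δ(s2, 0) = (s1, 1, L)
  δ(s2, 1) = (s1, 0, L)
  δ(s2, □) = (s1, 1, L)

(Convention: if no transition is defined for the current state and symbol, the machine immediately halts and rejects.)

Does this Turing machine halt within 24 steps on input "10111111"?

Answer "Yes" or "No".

Execution trace:
Initial: [s0]10111111
Step 1: δ(s0, 1) = (s1, □, L) → [s1]□□0111111
Step 2: δ(s1, □) = (s2, 1, L) → [s2]□1□0111111
Step 3: δ(s2, □) = (s1, 1, L) → [s1]□11□0111111
Step 4: δ(s1, □) = (s2, 1, L) → [s2]□111□0111111
Step 5: δ(s2, □) = (s1, 1, L) → [s1]□1111□0111111
Step 6: δ(s1, □) = (s2, 1, L) → [s2]□11111□0111111
Step 7: δ(s2, □) = (s1, 1, L) → [s1]□111111□0111111
Step 8: δ(s1, □) = (s2, 1, L) → [s2]□1111111□0111111
Step 9: δ(s2, □) = (s1, 1, L) → [s1]□11111111□0111111
Step 10: δ(s1, □) = (s2, 1, L) → [s2]□111111111□0111111
Step 11: δ(s2, □) = (s1, 1, L) → [s1]□1111111111□0111111
Step 12: δ(s1, □) = (s2, 1, L) → [s2]□11111111111□0111111
Step 13: δ(s2, □) = (s1, 1, L) → [s1]□111111111111□0111111
Step 14: δ(s1, □) = (s2, 1, L) → [s2]□1111111111111□0111111
Step 15: δ(s2, □) = (s1, 1, L) → [s1]□11111111111111□0111111
Step 16: δ(s1, □) = (s2, 1, L) → [s2]□111111111111111□0111111
Step 17: δ(s2, □) = (s1, 1, L) → [s1]□1111111111111111□0111111
Step 18: δ(s1, □) = (s2, 1, L) → [s2]□11111111111111111□0111111
Step 19: δ(s2, □) = (s1, 1, L) → [s1]□111111111111111111□0111111
Step 20: δ(s1, □) = (s2, 1, L) → [s2]□1111111111111111111□0111111
Step 21: δ(s2, □) = (s1, 1, L) → [s1]□11111111111111111111□0111111
Step 22: δ(s1, □) = (s2, 1, L) → [s2]□111111111111111111111□0111111
Step 23: δ(s2, □) = (s1, 1, L) → [s1]□1111111111111111111111□0111111
Step 24: δ(s1, □) = (s2, 1, L) → [s2]□11111111111111111111111□0111111

The machine has not reached a halting state after 24 steps.
The machine did not halt within the 24-step bound.

Answer: No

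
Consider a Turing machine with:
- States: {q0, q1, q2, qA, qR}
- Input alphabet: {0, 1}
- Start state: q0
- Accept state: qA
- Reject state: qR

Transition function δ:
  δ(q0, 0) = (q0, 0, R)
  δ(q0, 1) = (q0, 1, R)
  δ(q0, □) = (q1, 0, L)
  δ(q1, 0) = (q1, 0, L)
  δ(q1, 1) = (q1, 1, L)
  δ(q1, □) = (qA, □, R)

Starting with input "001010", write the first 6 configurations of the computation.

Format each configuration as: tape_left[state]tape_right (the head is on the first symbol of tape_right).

Transitions applied:
Step 1: δ(q0, 0) = (q0, 0, R)
Step 2: δ(q0, 0) = (q0, 0, R)
Step 3: δ(q0, 1) = (q0, 1, R)
Step 4: δ(q0, 0) = (q0, 0, R)
Step 5: δ(q0, 1) = (q0, 1, R)

The first 6 configurations are:
[q0]001010 ⊢ 0[q0]01010 ⊢ 00[q0]1010 ⊢ 001[q0]010 ⊢ 0010[q0]10 ⊢ 00101[q0]0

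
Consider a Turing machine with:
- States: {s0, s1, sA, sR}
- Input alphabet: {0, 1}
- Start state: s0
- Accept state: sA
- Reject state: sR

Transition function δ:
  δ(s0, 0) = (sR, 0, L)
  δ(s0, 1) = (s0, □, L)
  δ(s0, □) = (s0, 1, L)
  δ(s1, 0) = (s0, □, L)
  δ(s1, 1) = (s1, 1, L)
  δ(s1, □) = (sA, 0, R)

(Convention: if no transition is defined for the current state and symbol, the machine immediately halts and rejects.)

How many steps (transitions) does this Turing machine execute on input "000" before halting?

Execution trace:
Initial: [s0]000
Step 1: δ(s0, 0) = (sR, 0, L) → [sR]□000

The machine reaches the reject state sR and halts.

The machine executed 1 step before halting.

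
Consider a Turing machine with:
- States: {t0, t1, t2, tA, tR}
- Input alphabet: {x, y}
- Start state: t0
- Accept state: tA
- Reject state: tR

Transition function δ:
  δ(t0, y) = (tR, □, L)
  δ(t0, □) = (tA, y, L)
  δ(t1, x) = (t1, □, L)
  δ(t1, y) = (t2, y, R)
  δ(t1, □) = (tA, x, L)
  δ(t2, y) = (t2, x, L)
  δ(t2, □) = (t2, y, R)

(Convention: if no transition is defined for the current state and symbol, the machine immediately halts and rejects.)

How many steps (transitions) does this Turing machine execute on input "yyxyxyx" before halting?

Execution trace:
Initial: [t0]yyxyxyx
Step 1: δ(t0, y) = (tR, □, L) → [tR]□□yxyxyx

The machine reaches the reject state tR and halts.

The machine executed 1 step before halting.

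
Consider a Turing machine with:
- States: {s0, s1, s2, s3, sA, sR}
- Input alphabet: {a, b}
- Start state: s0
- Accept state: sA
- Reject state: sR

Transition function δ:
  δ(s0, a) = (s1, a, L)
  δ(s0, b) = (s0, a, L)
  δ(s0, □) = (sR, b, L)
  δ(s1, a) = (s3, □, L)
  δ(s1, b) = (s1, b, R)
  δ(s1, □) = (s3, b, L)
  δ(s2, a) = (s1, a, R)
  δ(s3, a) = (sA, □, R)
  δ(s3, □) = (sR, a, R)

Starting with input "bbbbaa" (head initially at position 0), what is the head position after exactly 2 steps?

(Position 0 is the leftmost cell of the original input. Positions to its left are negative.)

Execution trace (head position shown):
Step 0: [s0]bbbbaa  (head at position 0)
Step 1: move left → [s0]□abbbaa  (head at position -1)
Step 2: move left → [sR]□babbbaa  (head at position -2)

After 2 steps, the head is at position -2.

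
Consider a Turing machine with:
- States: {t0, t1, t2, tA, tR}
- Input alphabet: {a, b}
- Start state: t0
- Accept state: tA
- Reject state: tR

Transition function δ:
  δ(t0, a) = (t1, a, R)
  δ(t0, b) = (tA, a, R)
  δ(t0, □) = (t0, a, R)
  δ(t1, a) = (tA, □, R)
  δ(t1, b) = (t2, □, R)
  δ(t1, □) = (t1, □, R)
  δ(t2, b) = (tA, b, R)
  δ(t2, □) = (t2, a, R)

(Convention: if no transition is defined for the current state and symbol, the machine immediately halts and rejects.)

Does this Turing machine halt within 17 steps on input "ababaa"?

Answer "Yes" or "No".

Execution trace:
Initial: [t0]ababaa
Step 1: δ(t0, a) = (t1, a, R) → a[t1]babaa
Step 2: δ(t1, b) = (t2, □, R) → a□[t2]abaa

No transition is defined for δ(t2, a). By convention the machine halts and rejects.
The machine halted after 2 steps (within the 17-step bound).

Answer: Yes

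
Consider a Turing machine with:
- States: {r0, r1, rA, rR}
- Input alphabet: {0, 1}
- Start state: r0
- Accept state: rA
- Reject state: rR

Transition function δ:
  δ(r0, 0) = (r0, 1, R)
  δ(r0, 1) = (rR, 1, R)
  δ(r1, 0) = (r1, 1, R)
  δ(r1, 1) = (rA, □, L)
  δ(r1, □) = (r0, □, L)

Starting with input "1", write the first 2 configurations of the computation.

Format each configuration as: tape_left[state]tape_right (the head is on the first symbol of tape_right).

Transitions applied:
Step 1: δ(r0, 1) = (rR, 1, R)

The first 2 configurations are:
[r0]1 ⊢ 1[rR]□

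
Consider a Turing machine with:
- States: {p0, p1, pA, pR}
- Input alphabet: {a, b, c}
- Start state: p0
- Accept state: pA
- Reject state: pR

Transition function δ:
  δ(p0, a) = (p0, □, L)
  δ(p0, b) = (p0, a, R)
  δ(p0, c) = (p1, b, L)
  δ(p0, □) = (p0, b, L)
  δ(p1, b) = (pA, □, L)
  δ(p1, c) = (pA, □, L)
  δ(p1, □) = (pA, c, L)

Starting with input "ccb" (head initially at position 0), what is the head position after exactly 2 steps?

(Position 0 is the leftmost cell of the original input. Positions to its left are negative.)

Execution trace (head position shown):
Step 0: [p0]ccb  (head at position 0)
Step 1: move left → [p1]□bcb  (head at position -1)
Step 2: move left → [pA]□cbcb  (head at position -2)

After 2 steps, the head is at position -2.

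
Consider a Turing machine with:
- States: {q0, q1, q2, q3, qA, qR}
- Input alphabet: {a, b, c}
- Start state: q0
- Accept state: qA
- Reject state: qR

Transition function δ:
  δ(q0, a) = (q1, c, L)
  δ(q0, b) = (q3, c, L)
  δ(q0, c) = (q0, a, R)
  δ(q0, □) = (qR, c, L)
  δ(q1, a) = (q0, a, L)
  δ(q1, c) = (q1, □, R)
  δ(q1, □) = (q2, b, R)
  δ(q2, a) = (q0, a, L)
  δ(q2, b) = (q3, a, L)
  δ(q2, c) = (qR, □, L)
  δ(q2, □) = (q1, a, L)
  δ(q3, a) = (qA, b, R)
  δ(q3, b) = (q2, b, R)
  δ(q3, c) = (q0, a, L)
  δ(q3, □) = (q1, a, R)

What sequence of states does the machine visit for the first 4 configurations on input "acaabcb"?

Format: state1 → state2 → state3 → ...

Execution trace:
Initial: [q0]acaabcb
Step 1: δ(q0, a) = (q1, c, L) → [q1]□ccaabcb
Step 2: δ(q1, □) = (q2, b, R) → b[q2]ccaabcb
Step 3: δ(q2, c) = (qR, □, L) → [qR]b□caabcb

The machine reaches the reject state qR and halts.

State sequence: q0 → q1 → q2 → qR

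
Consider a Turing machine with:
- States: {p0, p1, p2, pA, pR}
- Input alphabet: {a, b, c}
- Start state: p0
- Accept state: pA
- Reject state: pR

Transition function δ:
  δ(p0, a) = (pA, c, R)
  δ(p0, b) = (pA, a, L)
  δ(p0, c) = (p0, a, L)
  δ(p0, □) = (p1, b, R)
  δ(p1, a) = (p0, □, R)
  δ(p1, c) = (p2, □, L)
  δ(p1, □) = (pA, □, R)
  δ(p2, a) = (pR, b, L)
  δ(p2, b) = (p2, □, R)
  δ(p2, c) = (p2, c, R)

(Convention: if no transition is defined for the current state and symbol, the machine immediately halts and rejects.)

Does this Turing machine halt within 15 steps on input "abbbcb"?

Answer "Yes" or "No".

Execution trace:
Initial: [p0]abbbcb
Step 1: δ(p0, a) = (pA, c, R) → c[pA]bbbcb

The machine reaches the accept state pA and halts.
The machine halted after 1 step (within the 15-step bound).

Answer: Yes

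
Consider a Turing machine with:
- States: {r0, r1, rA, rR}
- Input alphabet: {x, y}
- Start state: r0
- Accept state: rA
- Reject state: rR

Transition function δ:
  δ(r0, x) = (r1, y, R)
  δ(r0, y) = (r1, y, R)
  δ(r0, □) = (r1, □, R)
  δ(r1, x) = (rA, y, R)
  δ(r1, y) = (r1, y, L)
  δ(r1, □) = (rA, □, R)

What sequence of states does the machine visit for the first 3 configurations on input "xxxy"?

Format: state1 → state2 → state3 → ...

Execution trace:
Initial: [r0]xxxy
Step 1: δ(r0, x) = (r1, y, R) → y[r1]xxy
Step 2: δ(r1, x) = (rA, y, R) → yy[rA]xy

The machine reaches the accept state rA and halts.

State sequence: r0 → r1 → rA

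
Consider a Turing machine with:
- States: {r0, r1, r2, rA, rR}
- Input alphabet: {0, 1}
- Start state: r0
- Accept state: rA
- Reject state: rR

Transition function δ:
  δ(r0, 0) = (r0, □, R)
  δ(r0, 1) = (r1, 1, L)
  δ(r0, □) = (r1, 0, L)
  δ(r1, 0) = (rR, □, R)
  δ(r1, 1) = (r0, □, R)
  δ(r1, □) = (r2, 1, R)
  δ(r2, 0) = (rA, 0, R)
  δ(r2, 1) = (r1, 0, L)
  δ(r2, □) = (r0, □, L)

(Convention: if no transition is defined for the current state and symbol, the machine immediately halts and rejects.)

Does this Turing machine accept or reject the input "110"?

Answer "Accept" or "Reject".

Execution trace:
Initial: [r0]110
Step 1: δ(r0, 1) = (r1, 1, L) → [r1]□110
Step 2: δ(r1, □) = (r2, 1, R) → 1[r2]110
Step 3: δ(r2, 1) = (r1, 0, L) → [r1]1010
Step 4: δ(r1, 1) = (r0, □, R) → □[r0]010
Step 5: δ(r0, 0) = (r0, □, R) → □□[r0]10
Step 6: δ(r0, 1) = (r1, 1, L) → □[r1]□10
Step 7: δ(r1, □) = (r2, 1, R) → □1[r2]10
Step 8: δ(r2, 1) = (r1, 0, L) → □[r1]100
Step 9: δ(r1, 1) = (r0, □, R) → □□[r0]00
Step 10: δ(r0, 0) = (r0, □, R) → □□□[r0]0
Step 11: δ(r0, 0) = (r0, □, R) → □□□□[r0]□
Step 12: δ(r0, □) = (r1, 0, L) → □□□[r1]□0
Step 13: δ(r1, □) = (r2, 1, R) → □□□1[r2]0
Step 14: δ(r2, 0) = (rA, 0, R) → □□□10[rA]□

The machine reaches the accept state rA and halts.

Answer: Accept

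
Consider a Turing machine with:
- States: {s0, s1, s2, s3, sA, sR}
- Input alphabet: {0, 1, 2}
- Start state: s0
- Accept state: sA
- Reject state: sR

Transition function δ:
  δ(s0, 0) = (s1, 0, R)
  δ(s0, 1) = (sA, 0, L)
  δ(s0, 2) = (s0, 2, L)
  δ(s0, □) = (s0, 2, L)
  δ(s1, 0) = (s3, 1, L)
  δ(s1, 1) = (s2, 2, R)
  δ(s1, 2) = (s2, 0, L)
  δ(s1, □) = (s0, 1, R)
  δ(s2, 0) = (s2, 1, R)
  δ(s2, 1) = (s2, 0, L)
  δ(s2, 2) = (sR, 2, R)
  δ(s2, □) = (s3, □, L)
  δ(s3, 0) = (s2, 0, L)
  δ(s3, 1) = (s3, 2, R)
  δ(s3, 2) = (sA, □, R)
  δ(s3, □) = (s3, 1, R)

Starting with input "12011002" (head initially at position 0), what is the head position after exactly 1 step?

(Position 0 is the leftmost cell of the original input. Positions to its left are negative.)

Execution trace (head position shown):
Step 0: [s0]12011002  (head at position 0)
Step 1: move left → [sA]□02011002  (head at position -1)

After 1 step, the head is at position -1.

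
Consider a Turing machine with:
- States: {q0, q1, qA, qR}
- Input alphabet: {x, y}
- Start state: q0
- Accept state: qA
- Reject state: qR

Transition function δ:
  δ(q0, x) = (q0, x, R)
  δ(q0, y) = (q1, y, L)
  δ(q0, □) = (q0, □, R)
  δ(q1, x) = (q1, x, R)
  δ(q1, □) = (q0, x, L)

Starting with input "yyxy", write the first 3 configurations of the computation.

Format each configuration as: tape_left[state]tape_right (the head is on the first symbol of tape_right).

Transitions applied:
Step 1: δ(q0, y) = (q1, y, L)
Step 2: δ(q1, □) = (q0, x, L)

The first 3 configurations are:
[q0]yyxy ⊢ [q1]□yyxy ⊢ [q0]□xyyxy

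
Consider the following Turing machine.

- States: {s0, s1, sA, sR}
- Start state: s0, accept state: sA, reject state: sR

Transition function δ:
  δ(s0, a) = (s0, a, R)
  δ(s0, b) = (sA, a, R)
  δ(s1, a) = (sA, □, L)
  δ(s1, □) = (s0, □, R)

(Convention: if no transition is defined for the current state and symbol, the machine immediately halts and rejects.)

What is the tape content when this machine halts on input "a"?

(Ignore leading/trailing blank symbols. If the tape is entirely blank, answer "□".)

Execution trace:
Initial: [s0]a
Step 1: δ(s0, a) = (s0, a, R) → a[s0]□

No transition is defined for δ(s0, □). By convention the machine halts and rejects.

Final tape (ignoring leading/trailing blanks): a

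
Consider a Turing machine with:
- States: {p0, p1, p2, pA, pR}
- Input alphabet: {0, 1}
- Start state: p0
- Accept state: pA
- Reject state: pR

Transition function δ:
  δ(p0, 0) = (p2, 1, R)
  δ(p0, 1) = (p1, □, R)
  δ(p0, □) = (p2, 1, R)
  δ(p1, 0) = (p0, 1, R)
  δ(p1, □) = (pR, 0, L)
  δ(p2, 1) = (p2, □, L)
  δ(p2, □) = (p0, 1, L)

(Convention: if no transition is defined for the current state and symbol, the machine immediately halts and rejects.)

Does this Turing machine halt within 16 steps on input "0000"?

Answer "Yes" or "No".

Execution trace:
Initial: [p0]0000
Step 1: δ(p0, 0) = (p2, 1, R) → 1[p2]000

No transition is defined for δ(p2, 0). By convention the machine halts and rejects.
The machine halted after 1 step (within the 16-step bound).

Answer: Yes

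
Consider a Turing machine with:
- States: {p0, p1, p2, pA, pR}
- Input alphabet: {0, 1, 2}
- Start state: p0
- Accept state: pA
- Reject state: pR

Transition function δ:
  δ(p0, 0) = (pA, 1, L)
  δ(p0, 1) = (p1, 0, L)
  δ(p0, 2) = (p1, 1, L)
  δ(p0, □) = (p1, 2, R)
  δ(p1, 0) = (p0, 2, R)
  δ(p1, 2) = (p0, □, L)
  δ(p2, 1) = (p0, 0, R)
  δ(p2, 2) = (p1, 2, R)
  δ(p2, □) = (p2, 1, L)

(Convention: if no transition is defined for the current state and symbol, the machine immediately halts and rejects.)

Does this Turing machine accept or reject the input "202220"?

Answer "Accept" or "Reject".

Execution trace:
Initial: [p0]202220
Step 1: δ(p0, 2) = (p1, 1, L) → [p1]□102220

No transition is defined for δ(p1, □). By convention the machine halts and rejects.

Answer: Reject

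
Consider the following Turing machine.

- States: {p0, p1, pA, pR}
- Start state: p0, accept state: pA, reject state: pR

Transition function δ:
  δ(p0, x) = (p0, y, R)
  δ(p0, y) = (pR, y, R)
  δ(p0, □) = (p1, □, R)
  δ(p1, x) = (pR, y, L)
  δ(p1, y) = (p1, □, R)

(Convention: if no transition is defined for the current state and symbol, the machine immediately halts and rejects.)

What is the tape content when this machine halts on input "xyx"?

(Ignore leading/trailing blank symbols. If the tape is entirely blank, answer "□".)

Execution trace:
Initial: [p0]xyx
Step 1: δ(p0, x) = (p0, y, R) → y[p0]yx
Step 2: δ(p0, y) = (pR, y, R) → yy[pR]x

The machine reaches the reject state pR and halts.

Final tape (ignoring leading/trailing blanks): yyx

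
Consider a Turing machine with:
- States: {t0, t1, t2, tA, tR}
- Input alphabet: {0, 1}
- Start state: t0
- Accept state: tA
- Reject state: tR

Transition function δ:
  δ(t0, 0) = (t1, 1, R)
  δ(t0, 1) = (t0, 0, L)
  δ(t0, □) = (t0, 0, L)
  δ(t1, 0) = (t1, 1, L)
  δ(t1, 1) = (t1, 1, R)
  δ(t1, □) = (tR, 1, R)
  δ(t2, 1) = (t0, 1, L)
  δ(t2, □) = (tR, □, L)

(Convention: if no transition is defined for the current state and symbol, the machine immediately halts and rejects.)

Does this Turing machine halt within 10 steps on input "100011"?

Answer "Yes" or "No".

Execution trace:
Initial: [t0]100011
Step 1: δ(t0, 1) = (t0, 0, L) → [t0]□000011
Step 2: δ(t0, □) = (t0, 0, L) → [t0]□0000011
Step 3: δ(t0, □) = (t0, 0, L) → [t0]□00000011
Step 4: δ(t0, □) = (t0, 0, L) → [t0]□000000011
Step 5: δ(t0, □) = (t0, 0, L) → [t0]□0000000011
Step 6: δ(t0, □) = (t0, 0, L) → [t0]□00000000011
Step 7: δ(t0, □) = (t0, 0, L) → [t0]□000000000011
Step 8: δ(t0, □) = (t0, 0, L) → [t0]□0000000000011
Step 9: δ(t0, □) = (t0, 0, L) → [t0]□00000000000011
Step 10: δ(t0, □) = (t0, 0, L) → [t0]□000000000000011

The machine has not reached a halting state after 10 steps.
The machine did not halt within the 10-step bound.

Answer: No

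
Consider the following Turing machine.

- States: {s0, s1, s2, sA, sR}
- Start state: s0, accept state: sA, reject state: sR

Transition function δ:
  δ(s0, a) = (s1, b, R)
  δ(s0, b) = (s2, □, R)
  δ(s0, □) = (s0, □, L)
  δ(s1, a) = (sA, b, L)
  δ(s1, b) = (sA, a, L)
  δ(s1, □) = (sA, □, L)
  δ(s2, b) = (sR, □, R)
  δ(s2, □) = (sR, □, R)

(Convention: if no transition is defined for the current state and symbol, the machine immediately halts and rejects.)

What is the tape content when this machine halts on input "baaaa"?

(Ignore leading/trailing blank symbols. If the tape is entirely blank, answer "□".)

Execution trace:
Initial: [s0]baaaa
Step 1: δ(s0, b) = (s2, □, R) → □[s2]aaaa

No transition is defined for δ(s2, a). By convention the machine halts and rejects.

Final tape (ignoring leading/trailing blanks): aaaa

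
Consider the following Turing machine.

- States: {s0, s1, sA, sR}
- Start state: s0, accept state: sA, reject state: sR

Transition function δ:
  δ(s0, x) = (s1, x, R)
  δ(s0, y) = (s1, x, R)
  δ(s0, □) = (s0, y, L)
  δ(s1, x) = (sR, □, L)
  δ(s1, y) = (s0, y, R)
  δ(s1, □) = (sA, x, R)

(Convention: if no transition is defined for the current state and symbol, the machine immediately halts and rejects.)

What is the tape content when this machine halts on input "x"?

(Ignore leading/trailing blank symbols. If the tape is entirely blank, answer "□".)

Execution trace:
Initial: [s0]x
Step 1: δ(s0, x) = (s1, x, R) → x[s1]□
Step 2: δ(s1, □) = (sA, x, R) → xx[sA]□

The machine reaches the accept state sA and halts.

Final tape (ignoring leading/trailing blanks): xx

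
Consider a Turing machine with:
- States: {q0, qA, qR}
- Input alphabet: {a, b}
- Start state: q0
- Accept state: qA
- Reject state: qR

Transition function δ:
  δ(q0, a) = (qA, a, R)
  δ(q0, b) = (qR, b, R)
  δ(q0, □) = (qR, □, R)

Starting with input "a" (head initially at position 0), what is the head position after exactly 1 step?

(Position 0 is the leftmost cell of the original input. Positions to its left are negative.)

Execution trace (head position shown):
Step 0: [q0]a  (head at position 0)
Step 1: move right → a[qA]□  (head at position 1)

After 1 step, the head is at position 1.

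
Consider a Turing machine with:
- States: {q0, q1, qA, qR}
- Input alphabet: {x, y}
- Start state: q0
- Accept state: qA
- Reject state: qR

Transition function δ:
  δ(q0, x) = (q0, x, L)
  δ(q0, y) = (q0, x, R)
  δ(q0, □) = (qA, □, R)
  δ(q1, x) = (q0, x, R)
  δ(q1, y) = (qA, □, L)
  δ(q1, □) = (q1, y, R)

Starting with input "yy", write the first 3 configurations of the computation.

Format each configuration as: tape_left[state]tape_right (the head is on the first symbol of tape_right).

Transitions applied:
Step 1: δ(q0, y) = (q0, x, R)
Step 2: δ(q0, y) = (q0, x, R)

The first 3 configurations are:
[q0]yy ⊢ x[q0]y ⊢ xx[q0]□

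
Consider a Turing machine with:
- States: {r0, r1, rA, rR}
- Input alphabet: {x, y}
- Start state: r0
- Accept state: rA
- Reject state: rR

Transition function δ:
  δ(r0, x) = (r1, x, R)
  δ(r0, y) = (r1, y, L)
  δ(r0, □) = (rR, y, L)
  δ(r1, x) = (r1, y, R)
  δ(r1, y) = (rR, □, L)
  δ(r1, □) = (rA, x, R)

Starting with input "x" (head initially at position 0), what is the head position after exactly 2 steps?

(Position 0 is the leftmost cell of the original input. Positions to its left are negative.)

Execution trace (head position shown):
Step 0: [r0]x  (head at position 0)
Step 1: move right → x[r1]□  (head at position 1)
Step 2: move right → xx[rA]□  (head at position 2)

After 2 steps, the head is at position 2.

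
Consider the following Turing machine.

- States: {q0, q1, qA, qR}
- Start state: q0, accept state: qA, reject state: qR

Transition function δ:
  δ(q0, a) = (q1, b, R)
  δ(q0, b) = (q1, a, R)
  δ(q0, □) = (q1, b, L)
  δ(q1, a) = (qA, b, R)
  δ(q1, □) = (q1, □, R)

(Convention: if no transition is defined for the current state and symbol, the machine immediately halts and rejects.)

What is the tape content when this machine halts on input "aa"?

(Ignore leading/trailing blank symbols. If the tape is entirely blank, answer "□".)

Execution trace:
Initial: [q0]aa
Step 1: δ(q0, a) = (q1, b, R) → b[q1]a
Step 2: δ(q1, a) = (qA, b, R) → bb[qA]□

The machine reaches the accept state qA and halts.

Final tape (ignoring leading/trailing blanks): bb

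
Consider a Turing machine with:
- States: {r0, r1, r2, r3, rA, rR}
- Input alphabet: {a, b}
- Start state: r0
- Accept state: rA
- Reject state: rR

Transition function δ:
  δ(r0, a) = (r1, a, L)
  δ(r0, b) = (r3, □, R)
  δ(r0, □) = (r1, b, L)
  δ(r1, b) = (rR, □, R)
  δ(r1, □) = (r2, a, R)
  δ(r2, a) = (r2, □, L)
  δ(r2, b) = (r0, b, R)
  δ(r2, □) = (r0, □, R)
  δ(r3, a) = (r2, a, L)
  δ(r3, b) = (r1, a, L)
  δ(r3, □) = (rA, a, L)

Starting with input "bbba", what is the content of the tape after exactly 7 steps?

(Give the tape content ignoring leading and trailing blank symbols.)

Execution trace:
Initial: [r0]bbba
Step 1: δ(r0, b) = (r3, □, R) → □[r3]bba
Step 2: δ(r3, b) = (r1, a, L) → [r1]□aba
Step 3: δ(r1, □) = (r2, a, R) → a[r2]aba
Step 4: δ(r2, a) = (r2, □, L) → [r2]a□ba
Step 5: δ(r2, a) = (r2, □, L) → [r2]□□□ba
Step 6: δ(r2, □) = (r0, □, R) → □[r0]□□ba
Step 7: δ(r0, □) = (r1, b, L) → [r1]□b□ba

After 7 steps, the tape (ignoring leading/trailing blanks) is: b□ba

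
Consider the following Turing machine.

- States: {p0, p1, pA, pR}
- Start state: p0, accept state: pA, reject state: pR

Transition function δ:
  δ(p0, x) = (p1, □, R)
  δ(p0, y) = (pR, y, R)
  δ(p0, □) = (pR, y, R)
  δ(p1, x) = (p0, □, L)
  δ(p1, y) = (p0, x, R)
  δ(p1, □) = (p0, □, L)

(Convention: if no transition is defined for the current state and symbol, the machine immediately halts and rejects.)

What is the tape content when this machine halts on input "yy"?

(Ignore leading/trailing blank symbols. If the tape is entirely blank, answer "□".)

Execution trace:
Initial: [p0]yy
Step 1: δ(p0, y) = (pR, y, R) → y[pR]y

The machine reaches the reject state pR and halts.

Final tape (ignoring leading/trailing blanks): yy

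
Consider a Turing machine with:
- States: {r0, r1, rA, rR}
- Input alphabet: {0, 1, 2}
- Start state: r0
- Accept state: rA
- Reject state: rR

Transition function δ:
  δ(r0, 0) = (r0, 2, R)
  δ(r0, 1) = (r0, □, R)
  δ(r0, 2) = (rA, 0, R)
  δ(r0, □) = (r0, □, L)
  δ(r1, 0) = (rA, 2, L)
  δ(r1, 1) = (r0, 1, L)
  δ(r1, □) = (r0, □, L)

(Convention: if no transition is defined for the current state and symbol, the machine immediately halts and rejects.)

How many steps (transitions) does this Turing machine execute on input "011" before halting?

Execution trace:
Initial: [r0]011
Step 1: δ(r0, 0) = (r0, 2, R) → 2[r0]11
Step 2: δ(r0, 1) = (r0, □, R) → 2□[r0]1
Step 3: δ(r0, 1) = (r0, □, R) → 2□□[r0]□
Step 4: δ(r0, □) = (r0, □, L) → 2□[r0]□□
Step 5: δ(r0, □) = (r0, □, L) → 2[r0]□□□
Step 6: δ(r0, □) = (r0, □, L) → [r0]2□□□
Step 7: δ(r0, 2) = (rA, 0, R) → 0[rA]□□□

The machine reaches the accept state rA and halts.

The machine executed 7 steps before halting.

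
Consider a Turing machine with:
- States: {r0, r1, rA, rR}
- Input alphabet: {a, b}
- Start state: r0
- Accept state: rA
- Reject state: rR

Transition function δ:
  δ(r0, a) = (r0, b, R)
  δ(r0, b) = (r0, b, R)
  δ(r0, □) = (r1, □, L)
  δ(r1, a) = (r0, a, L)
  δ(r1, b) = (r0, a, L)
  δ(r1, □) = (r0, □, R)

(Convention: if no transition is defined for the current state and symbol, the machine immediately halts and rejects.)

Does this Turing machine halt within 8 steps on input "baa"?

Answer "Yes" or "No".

Execution trace:
Initial: [r0]baa
Step 1: δ(r0, b) = (r0, b, R) → b[r0]aa
Step 2: δ(r0, a) = (r0, b, R) → bb[r0]a
Step 3: δ(r0, a) = (r0, b, R) → bbb[r0]□
Step 4: δ(r0, □) = (r1, □, L) → bb[r1]b□
Step 5: δ(r1, b) = (r0, a, L) → b[r0]ba□
Step 6: δ(r0, b) = (r0, b, R) → bb[r0]a□
Step 7: δ(r0, a) = (r0, b, R) → bbb[r0]□
Step 8: δ(r0, □) = (r1, □, L) → bb[r1]b□

The machine has not reached a halting state after 8 steps.
The machine did not halt within the 8-step bound.

Answer: No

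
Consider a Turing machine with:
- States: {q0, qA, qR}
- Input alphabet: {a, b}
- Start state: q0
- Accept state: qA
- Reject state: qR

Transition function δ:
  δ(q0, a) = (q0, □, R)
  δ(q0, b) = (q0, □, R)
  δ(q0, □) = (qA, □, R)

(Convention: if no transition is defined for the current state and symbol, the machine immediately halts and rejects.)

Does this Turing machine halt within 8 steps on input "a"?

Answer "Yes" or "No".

Execution trace:
Initial: [q0]a
Step 1: δ(q0, a) = (q0, □, R) → □[q0]□
Step 2: δ(q0, □) = (qA, □, R) → □□[qA]□

The machine reaches the accept state qA and halts.
The machine halted after 2 steps (within the 8-step bound).

Answer: Yes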